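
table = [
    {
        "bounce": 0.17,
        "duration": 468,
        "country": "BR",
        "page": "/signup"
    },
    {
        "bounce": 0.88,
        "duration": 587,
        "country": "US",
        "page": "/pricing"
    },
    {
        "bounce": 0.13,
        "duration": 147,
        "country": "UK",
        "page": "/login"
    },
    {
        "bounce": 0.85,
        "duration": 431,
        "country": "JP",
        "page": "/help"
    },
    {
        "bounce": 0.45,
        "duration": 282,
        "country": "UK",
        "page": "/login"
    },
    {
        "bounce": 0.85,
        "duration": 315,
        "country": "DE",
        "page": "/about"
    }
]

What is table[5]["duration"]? 315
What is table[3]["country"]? "JP"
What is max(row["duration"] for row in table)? 587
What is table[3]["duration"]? 431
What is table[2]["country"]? "UK"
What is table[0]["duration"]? 468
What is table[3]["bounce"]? 0.85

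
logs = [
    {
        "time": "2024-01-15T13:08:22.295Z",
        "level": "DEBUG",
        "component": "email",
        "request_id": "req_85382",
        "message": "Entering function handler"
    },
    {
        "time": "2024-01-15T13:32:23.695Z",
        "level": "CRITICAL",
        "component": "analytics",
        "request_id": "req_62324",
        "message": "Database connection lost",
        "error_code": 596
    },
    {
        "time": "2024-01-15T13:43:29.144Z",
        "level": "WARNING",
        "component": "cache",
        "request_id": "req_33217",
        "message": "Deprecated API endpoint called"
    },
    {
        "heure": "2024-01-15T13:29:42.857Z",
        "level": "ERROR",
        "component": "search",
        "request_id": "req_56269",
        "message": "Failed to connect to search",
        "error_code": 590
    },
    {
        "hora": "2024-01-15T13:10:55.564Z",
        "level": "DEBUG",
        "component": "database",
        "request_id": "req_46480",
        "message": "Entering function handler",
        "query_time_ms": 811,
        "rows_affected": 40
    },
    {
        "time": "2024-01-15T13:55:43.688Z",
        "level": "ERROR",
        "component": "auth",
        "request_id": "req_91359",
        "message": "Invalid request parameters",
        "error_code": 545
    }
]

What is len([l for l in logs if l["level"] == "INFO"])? 0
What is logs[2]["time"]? "2024-01-15T13:43:29.144Z"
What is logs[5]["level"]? "ERROR"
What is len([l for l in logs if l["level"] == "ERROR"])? 2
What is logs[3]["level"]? "ERROR"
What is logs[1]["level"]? "CRITICAL"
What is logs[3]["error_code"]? 590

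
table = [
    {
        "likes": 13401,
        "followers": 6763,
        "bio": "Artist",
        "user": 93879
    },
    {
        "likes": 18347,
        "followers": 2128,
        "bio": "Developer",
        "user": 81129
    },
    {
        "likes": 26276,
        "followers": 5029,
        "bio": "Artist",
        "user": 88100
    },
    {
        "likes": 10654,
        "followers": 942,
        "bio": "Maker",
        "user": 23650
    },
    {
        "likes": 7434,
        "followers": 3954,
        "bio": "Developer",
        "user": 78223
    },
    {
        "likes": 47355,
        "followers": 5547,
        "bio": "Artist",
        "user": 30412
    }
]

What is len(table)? 6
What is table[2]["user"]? 88100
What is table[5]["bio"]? "Artist"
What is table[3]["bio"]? "Maker"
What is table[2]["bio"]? "Artist"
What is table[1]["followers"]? 2128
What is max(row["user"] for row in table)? 93879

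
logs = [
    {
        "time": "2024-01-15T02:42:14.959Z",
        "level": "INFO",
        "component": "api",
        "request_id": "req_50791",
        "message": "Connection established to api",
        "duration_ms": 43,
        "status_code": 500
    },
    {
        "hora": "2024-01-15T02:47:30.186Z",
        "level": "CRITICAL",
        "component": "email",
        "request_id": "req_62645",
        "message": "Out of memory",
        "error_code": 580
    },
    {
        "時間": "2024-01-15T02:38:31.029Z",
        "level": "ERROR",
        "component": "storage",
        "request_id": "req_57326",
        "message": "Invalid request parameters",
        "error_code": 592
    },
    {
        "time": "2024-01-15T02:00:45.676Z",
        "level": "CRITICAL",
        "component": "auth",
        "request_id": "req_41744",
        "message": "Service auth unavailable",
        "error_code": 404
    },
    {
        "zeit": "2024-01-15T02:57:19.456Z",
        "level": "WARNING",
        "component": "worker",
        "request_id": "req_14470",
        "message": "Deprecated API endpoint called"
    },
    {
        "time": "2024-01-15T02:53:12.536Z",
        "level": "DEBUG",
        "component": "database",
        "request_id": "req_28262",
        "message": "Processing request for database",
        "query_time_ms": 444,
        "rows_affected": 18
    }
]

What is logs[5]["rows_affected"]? 18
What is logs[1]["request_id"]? "req_62645"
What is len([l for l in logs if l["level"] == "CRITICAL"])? 2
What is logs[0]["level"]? "INFO"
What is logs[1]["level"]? "CRITICAL"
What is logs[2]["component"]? "storage"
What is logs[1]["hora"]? "2024-01-15T02:47:30.186Z"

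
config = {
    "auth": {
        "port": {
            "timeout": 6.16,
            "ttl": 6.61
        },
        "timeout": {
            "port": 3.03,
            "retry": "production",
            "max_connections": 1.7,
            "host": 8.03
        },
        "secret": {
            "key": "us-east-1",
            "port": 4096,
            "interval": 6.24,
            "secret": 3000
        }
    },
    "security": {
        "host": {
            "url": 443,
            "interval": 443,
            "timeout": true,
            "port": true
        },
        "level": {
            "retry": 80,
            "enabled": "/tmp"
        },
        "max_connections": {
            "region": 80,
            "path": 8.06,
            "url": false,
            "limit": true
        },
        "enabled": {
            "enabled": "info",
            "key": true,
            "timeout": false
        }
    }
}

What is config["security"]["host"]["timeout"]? True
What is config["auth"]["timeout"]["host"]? 8.03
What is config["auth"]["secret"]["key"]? "us-east-1"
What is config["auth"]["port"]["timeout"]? 6.16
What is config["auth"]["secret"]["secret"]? 3000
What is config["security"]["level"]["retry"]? 80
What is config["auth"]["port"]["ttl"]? 6.61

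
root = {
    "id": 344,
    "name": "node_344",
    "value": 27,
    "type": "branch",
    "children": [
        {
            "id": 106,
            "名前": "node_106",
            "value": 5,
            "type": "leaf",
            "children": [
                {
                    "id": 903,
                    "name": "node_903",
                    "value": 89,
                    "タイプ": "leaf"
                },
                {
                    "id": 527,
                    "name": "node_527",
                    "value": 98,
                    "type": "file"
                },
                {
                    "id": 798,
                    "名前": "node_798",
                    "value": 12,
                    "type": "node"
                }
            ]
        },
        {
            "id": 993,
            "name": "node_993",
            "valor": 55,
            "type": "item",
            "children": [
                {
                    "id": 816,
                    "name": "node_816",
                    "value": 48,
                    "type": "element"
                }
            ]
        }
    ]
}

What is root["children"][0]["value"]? 5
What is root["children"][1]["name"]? "node_993"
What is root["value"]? 27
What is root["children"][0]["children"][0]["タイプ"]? "leaf"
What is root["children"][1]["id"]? 993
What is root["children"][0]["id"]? 106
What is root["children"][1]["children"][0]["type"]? "element"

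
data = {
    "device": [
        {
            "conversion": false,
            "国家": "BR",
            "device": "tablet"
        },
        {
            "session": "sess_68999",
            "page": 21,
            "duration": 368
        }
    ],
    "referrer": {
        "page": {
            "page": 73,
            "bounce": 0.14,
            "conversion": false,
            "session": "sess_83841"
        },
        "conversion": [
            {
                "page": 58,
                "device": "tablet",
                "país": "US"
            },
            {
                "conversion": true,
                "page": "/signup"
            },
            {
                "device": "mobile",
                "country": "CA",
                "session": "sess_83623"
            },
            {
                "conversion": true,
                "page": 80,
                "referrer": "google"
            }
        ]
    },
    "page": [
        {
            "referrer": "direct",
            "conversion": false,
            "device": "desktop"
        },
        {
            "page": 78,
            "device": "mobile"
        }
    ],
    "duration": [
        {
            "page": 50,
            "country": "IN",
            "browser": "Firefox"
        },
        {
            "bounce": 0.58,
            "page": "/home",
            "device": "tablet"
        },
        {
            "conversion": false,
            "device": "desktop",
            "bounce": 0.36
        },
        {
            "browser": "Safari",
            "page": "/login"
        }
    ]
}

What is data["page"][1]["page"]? 78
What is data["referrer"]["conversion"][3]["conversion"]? True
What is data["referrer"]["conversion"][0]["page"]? 58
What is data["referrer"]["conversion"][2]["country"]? "CA"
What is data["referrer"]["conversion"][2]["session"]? "sess_83623"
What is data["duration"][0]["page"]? 50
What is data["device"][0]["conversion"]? False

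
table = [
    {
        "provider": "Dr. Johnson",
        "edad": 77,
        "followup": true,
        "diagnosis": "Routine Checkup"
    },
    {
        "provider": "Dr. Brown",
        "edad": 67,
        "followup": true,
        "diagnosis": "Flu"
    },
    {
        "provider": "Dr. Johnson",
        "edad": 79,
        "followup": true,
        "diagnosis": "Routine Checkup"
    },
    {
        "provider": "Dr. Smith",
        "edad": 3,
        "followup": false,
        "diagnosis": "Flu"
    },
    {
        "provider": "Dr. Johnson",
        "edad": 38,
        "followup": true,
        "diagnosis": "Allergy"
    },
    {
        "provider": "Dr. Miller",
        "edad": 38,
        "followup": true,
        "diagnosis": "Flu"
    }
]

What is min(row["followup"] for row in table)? False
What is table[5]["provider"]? "Dr. Miller"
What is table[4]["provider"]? "Dr. Johnson"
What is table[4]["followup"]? True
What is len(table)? 6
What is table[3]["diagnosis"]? "Flu"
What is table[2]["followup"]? True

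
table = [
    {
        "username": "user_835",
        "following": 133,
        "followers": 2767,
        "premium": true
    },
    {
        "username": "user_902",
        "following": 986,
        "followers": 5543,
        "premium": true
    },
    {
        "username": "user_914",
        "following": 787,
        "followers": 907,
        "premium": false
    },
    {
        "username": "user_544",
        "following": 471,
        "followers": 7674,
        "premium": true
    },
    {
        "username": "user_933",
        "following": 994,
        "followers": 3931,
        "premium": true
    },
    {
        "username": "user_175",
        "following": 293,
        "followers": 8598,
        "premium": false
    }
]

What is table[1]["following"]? 986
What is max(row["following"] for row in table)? 994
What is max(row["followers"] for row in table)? 8598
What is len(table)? 6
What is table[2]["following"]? 787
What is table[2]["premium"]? False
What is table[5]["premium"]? False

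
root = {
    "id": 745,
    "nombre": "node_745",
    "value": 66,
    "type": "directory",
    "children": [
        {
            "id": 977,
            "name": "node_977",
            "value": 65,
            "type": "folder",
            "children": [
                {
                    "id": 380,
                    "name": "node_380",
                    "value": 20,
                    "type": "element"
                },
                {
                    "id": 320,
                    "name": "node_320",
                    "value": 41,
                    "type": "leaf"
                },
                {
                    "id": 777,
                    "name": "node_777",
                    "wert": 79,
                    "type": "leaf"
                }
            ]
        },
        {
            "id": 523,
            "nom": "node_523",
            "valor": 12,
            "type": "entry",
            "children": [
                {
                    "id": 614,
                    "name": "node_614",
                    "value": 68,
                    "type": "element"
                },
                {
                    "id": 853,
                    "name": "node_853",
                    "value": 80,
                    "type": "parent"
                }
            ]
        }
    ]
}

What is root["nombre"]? "node_745"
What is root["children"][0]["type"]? "folder"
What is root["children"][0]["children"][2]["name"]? "node_777"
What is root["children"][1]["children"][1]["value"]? 80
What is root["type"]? "directory"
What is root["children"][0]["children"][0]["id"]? 380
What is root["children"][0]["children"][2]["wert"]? 79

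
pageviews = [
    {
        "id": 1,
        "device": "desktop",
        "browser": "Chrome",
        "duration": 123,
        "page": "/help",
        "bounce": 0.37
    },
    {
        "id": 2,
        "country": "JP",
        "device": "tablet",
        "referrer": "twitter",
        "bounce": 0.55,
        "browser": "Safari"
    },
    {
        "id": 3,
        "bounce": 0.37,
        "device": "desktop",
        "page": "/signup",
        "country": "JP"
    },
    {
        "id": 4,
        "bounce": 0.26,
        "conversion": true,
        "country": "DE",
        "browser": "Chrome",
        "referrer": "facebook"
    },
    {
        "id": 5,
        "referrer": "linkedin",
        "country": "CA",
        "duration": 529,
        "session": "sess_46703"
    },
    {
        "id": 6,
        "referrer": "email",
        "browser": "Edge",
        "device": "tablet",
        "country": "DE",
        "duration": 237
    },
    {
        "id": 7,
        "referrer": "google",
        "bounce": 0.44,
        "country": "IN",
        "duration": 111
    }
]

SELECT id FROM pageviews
[1, 2, 3, 4, 5, 6, 7]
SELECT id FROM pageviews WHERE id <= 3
[1, 2, 3]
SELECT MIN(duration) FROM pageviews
111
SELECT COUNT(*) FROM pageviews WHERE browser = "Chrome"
2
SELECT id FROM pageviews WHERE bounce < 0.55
[1, 3, 4, 7]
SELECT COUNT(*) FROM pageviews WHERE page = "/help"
1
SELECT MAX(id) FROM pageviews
7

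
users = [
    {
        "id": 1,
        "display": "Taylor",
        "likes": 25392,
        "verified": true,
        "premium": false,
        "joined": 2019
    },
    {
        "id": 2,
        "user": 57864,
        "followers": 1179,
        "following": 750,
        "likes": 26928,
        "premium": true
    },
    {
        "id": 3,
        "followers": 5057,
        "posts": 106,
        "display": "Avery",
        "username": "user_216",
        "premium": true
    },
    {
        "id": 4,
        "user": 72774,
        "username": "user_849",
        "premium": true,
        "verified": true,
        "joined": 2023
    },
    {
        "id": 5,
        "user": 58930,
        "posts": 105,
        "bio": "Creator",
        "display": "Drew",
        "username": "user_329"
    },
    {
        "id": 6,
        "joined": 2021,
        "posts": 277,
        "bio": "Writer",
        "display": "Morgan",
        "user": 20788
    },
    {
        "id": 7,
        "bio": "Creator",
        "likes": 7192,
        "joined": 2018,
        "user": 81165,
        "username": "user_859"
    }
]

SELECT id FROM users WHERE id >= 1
[1, 2, 3, 4, 5, 6, 7]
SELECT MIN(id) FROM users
1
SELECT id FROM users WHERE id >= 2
[2, 3, 4, 5, 6, 7]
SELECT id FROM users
[1, 2, 3, 4, 5, 6, 7]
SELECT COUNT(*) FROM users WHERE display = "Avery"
1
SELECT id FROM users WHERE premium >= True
[2, 3, 4]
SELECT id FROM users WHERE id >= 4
[4, 5, 6, 7]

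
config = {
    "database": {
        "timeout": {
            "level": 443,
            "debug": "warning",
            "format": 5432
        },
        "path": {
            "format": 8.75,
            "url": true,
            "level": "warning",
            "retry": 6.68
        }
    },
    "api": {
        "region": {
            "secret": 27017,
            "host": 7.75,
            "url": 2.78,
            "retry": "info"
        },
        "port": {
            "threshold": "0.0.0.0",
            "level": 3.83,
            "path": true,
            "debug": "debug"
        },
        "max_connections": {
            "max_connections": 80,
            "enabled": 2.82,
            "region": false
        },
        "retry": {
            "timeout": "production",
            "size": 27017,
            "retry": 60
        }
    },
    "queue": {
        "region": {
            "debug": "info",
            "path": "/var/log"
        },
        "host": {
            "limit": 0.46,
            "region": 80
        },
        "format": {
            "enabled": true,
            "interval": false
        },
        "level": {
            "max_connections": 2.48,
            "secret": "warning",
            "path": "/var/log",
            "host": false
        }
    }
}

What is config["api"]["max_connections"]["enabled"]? 2.82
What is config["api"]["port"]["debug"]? "debug"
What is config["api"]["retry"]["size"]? 27017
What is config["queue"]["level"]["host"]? False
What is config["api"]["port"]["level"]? 3.83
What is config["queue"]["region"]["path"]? "/var/log"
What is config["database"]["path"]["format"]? 8.75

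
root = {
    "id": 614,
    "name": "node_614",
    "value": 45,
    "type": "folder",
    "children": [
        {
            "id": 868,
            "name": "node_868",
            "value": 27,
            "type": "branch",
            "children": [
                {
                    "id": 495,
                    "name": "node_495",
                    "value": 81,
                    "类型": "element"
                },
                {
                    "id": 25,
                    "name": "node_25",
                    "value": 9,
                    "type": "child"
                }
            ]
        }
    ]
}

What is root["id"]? 614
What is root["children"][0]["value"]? 27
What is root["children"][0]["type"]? "branch"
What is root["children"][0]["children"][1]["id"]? 25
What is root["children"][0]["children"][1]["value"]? 9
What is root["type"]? "folder"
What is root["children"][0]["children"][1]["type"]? "child"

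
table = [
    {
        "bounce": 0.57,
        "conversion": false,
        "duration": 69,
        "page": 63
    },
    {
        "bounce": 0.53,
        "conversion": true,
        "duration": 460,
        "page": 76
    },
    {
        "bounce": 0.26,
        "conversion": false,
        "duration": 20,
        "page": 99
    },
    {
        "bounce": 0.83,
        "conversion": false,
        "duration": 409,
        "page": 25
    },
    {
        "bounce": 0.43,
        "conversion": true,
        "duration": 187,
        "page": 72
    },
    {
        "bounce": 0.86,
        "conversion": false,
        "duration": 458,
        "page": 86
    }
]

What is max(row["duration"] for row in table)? 460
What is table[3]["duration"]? 409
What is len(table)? 6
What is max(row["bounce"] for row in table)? 0.86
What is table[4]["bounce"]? 0.43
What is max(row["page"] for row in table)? 99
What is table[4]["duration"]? 187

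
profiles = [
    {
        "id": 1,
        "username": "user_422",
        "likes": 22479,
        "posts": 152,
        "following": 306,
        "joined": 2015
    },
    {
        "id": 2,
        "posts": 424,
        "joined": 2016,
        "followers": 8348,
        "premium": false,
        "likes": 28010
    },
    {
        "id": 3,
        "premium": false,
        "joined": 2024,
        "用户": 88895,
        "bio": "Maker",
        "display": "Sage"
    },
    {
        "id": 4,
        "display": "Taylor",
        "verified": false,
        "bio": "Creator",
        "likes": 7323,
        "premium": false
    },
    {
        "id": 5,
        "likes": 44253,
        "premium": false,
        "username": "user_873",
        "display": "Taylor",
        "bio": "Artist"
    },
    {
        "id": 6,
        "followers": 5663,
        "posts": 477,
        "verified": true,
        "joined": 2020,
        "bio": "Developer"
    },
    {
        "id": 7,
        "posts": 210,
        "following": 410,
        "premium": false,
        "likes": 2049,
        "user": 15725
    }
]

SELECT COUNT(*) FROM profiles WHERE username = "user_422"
1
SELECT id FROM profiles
[1, 2, 3, 4, 5, 6, 7]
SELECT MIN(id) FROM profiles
1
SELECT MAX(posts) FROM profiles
477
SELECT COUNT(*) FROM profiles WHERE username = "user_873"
1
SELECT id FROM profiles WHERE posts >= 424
[2, 6]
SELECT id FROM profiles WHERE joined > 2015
[2, 3, 6]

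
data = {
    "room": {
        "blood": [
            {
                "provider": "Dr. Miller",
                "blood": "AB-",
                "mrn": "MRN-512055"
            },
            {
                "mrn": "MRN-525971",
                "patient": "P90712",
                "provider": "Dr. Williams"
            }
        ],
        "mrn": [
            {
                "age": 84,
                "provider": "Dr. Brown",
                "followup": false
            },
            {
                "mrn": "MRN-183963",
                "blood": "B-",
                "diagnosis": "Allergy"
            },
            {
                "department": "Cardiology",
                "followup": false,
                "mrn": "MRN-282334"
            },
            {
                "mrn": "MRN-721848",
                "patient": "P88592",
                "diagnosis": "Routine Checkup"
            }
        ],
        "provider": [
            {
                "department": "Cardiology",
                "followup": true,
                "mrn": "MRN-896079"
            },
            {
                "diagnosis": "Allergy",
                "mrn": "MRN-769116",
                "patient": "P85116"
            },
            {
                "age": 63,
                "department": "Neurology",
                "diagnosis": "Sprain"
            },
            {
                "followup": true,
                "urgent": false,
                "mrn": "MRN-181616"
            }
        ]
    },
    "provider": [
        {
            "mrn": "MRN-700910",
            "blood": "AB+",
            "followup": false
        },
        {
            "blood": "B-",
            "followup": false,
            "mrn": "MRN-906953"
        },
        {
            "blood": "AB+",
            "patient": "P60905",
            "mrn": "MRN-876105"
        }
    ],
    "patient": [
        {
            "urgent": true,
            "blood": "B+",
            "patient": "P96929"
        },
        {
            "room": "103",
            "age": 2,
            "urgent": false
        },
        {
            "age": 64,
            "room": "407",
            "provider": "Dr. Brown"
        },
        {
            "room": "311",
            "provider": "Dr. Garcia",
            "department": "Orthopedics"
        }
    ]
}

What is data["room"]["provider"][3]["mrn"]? "MRN-181616"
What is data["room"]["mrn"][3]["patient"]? "P88592"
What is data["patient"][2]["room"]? "407"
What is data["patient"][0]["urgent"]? True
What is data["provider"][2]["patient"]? "P60905"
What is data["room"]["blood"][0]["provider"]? "Dr. Miller"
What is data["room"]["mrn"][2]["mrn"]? "MRN-282334"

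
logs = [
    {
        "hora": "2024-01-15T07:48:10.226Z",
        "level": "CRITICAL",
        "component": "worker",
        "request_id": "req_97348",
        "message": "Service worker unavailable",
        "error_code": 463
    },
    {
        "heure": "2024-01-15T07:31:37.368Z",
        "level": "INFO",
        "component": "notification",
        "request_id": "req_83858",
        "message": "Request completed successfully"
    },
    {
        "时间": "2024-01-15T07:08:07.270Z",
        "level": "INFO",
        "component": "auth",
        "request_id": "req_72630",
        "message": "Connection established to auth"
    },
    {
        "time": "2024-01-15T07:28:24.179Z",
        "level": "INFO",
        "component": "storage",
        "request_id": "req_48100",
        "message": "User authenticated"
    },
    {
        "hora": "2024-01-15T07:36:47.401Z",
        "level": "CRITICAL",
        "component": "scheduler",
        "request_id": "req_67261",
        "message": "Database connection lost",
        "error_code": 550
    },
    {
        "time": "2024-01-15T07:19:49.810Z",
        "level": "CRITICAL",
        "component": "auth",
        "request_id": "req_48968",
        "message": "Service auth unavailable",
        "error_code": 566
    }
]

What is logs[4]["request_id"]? "req_67261"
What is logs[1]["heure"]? "2024-01-15T07:31:37.368Z"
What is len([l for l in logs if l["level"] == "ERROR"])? 0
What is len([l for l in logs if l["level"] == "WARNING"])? 0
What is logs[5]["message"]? "Service auth unavailable"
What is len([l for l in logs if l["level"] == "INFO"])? 3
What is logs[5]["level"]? "CRITICAL"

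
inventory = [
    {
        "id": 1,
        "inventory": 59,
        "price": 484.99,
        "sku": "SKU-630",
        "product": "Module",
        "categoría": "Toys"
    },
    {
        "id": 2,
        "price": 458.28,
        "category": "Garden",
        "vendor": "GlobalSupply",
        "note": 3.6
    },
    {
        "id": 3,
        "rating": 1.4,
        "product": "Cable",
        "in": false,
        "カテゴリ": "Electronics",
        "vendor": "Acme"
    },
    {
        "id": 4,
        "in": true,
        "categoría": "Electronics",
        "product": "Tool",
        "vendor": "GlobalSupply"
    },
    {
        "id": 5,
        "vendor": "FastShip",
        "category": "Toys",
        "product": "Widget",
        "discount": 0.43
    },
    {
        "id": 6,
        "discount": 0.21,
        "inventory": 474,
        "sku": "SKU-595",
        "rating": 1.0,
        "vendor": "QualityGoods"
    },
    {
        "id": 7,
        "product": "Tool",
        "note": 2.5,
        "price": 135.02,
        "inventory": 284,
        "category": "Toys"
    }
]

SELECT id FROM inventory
[1, 2, 3, 4, 5, 6, 7]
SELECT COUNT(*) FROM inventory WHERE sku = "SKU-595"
1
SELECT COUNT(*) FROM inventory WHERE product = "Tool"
2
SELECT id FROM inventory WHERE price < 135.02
[]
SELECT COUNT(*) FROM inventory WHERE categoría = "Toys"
1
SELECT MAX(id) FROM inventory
7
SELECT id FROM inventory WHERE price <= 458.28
[2, 7]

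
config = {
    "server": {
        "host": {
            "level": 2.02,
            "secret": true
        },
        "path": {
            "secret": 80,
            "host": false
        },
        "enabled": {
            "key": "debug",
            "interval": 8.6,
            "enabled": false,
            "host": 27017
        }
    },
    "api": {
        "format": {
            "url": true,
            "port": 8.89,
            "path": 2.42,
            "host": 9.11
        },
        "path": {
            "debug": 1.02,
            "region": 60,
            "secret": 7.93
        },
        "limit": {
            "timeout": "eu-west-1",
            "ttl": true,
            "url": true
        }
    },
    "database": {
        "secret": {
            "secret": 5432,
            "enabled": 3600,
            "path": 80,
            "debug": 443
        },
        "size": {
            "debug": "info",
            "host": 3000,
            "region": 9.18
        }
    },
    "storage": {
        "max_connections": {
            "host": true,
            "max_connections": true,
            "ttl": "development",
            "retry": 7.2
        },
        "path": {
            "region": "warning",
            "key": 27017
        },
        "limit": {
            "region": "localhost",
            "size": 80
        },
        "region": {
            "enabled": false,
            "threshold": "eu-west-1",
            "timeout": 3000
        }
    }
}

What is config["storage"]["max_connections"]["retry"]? 7.2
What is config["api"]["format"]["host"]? 9.11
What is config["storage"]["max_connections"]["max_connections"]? True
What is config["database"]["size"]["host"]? 3000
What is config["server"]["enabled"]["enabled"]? False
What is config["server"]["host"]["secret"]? True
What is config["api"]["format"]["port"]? 8.89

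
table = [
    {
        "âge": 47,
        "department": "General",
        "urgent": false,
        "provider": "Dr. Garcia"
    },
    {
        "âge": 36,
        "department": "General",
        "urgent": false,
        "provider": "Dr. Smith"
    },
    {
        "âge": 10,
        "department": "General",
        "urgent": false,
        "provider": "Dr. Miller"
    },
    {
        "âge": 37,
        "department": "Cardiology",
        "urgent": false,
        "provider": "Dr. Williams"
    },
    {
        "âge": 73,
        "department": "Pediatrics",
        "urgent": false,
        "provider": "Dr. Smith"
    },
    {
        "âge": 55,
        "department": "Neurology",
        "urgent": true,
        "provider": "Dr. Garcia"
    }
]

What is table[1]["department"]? "General"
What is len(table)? 6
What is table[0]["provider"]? "Dr. Garcia"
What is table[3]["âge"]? 37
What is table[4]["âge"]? 73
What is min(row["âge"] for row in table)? 10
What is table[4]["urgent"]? False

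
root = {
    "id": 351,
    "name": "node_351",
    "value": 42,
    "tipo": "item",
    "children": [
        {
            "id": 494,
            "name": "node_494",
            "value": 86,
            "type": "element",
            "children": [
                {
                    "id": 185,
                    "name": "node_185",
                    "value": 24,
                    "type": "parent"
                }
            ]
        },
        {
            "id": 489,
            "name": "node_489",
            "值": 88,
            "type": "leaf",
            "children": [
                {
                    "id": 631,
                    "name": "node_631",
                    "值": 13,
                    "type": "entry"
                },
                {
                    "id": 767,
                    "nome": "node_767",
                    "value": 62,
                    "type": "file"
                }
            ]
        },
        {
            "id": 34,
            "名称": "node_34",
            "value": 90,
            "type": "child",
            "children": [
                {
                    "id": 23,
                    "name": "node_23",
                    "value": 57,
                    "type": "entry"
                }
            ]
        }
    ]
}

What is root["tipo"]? "item"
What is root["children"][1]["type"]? "leaf"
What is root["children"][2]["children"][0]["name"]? "node_23"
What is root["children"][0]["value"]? 86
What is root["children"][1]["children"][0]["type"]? "entry"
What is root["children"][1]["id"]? 489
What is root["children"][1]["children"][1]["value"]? 62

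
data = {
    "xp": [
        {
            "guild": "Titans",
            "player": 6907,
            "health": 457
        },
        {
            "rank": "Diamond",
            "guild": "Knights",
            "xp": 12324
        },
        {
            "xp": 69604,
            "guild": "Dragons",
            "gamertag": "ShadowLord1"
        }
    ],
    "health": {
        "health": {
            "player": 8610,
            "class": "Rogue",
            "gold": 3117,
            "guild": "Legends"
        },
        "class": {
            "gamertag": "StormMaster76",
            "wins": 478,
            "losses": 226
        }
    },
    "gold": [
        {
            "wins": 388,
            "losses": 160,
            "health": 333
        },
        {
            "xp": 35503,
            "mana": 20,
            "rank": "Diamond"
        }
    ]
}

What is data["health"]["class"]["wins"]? 478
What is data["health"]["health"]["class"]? "Rogue"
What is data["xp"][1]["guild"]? "Knights"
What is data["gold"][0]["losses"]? 160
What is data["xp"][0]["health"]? 457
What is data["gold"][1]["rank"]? "Diamond"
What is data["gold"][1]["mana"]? 20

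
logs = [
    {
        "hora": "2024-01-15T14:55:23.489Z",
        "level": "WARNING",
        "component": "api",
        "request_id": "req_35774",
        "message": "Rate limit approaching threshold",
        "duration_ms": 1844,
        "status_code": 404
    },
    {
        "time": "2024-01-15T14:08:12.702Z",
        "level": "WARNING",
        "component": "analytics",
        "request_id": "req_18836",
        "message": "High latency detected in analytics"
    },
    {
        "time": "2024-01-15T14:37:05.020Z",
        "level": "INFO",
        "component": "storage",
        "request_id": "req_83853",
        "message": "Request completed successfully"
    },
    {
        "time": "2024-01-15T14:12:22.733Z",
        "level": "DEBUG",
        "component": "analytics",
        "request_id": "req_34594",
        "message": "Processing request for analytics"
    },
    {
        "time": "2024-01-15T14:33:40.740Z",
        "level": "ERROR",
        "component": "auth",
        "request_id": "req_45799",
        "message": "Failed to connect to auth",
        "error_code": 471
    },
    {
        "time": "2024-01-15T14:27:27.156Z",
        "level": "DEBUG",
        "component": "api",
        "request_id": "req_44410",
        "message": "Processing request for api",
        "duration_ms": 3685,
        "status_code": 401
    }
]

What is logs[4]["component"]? "auth"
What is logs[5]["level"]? "DEBUG"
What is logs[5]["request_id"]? "req_44410"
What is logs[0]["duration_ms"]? 1844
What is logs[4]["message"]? "Failed to connect to auth"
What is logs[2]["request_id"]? "req_83853"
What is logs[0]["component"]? "api"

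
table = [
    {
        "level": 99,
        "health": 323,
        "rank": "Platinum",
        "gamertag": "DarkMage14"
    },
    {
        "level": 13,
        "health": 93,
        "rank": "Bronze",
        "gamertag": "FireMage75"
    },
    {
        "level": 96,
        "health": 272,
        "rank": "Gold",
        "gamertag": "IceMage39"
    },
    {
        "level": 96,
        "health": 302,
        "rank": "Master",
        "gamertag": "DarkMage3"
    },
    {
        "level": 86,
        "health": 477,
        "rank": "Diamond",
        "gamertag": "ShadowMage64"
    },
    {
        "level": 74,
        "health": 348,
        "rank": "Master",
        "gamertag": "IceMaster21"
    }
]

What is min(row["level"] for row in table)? 13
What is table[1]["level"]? 13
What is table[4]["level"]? 86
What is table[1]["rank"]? "Bronze"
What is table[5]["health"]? 348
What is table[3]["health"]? 302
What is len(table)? 6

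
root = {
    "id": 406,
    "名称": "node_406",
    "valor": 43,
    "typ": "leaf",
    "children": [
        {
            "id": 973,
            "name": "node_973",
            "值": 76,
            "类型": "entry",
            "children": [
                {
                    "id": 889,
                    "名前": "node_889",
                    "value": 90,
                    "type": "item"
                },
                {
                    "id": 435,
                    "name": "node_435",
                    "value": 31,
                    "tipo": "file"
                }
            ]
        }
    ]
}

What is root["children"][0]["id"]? 973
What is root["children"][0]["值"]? 76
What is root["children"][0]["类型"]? "entry"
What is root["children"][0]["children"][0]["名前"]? "node_889"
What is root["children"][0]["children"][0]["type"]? "item"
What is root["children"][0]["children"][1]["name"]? "node_435"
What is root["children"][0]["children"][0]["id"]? 889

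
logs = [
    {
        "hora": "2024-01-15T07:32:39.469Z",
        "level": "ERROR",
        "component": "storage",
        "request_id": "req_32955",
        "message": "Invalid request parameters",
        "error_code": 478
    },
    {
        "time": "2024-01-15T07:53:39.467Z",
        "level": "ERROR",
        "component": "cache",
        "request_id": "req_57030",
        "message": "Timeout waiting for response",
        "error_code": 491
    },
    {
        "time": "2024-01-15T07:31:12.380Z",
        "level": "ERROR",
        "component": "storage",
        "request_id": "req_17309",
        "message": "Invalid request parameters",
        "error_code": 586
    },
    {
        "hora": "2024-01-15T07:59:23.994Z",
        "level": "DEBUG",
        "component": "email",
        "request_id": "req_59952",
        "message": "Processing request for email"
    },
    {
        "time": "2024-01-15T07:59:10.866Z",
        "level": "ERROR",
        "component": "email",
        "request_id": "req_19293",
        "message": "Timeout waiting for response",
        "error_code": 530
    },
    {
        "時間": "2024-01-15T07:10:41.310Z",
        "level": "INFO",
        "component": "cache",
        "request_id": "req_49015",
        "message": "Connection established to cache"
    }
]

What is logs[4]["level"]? "ERROR"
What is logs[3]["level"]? "DEBUG"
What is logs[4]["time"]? "2024-01-15T07:59:10.866Z"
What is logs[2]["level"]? "ERROR"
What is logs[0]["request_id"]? "req_32955"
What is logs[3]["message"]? "Processing request for email"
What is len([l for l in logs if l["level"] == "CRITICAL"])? 0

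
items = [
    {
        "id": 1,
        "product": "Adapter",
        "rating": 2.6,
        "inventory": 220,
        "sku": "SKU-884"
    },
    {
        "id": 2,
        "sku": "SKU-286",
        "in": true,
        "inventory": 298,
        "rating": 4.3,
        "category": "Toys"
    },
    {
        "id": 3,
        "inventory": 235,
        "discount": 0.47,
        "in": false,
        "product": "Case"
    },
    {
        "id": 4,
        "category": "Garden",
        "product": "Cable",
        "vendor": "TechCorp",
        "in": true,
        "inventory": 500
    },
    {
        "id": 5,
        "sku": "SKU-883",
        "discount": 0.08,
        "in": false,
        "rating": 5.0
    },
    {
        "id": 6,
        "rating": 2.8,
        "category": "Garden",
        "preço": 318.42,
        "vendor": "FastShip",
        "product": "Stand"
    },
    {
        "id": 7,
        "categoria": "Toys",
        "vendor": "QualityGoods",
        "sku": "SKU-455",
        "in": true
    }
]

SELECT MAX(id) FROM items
7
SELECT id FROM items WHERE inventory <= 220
[1]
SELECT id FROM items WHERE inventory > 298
[4]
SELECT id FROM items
[1, 2, 3, 4, 5, 6, 7]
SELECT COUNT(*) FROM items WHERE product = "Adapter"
1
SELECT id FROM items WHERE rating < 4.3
[1, 6]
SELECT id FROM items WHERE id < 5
[1, 2, 3, 4]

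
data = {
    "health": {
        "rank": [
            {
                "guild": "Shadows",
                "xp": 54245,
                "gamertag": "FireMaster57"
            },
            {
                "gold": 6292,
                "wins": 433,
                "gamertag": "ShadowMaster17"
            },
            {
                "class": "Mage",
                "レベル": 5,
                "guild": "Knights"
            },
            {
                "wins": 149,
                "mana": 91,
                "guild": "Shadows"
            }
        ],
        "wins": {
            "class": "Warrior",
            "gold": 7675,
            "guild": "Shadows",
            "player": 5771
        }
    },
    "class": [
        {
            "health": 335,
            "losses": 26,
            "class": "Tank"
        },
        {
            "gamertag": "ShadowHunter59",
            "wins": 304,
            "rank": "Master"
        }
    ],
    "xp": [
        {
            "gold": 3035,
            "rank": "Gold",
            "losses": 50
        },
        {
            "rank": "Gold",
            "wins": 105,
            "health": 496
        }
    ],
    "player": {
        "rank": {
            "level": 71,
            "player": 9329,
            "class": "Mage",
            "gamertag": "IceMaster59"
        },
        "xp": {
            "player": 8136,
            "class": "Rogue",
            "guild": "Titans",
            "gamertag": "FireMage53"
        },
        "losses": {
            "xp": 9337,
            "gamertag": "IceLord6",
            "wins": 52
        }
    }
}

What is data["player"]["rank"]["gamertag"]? "IceMaster59"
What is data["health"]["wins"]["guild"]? "Shadows"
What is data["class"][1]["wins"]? 304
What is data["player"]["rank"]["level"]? 71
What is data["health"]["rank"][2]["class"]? "Mage"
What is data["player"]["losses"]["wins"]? 52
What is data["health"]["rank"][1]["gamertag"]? "ShadowMaster17"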